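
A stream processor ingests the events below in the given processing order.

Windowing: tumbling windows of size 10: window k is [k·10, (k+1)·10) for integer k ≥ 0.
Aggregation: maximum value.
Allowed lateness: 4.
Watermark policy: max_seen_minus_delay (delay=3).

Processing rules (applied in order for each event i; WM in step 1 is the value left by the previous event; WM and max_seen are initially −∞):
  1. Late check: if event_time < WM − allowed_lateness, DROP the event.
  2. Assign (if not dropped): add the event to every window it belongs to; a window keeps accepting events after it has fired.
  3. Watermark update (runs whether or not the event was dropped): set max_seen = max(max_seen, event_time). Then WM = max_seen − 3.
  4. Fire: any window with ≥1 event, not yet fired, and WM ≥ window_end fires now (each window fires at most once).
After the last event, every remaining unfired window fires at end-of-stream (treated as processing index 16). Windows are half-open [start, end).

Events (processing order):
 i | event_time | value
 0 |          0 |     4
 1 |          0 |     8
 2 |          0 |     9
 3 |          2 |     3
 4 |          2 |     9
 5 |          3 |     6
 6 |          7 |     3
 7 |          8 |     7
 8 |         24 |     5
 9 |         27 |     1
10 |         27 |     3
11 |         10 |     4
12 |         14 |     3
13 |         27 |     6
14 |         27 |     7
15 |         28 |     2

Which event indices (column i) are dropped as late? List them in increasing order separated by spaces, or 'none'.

i=0 t=0 v=4: → [0,10); WM=-3
i=1 t=0 v=8: → [0,10); WM=-3
i=2 t=0 v=9: → [0,10); WM=-3
i=3 t=2 v=3: → [0,10); WM=-1
i=4 t=2 v=9: → [0,10); WM=-1
i=5 t=3 v=6: → [0,10); WM=0
i=6 t=7 v=3: → [0,10); WM=4
i=7 t=8 v=7: → [0,10); WM=5
i=8 t=24 v=5: → [20,30); WM=21; [0,10) fires=9
i=9 t=27 v=1: → [20,30); WM=24
i=10 t=27 v=3: → [20,30); WM=24
i=11 t=10 v=4: DROP (t<24-4); WM=24
i=12 t=14 v=3: DROP (t<24-4); WM=24
i=13 t=27 v=6: → [20,30); WM=24
i=14 t=27 v=7: → [20,30); WM=24
i=15 t=28 v=2: → [20,30); WM=25

11 12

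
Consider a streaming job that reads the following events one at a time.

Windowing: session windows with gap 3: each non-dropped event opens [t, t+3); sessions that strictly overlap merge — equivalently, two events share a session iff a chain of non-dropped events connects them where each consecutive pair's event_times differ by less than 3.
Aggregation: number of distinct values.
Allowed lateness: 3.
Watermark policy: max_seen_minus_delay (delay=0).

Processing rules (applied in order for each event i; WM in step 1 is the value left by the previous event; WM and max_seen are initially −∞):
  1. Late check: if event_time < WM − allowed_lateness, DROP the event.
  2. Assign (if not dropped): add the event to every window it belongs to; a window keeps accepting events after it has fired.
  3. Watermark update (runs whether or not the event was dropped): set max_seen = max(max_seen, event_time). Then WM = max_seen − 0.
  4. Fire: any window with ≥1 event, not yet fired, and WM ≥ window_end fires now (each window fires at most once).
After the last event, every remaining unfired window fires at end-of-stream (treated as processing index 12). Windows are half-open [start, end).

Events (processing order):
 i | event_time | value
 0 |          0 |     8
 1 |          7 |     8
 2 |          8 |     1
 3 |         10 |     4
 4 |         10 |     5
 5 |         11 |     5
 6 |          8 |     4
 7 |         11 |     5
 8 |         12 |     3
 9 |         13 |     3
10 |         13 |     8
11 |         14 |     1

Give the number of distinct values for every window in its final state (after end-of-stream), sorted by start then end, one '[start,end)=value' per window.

[0,3)=1 [7,17)=5

i=0 t=0 v=8: → [0,3); WM=0
i=1 t=7 v=8: → [7,10); WM=7
i=2 t=8 v=1: → [7,11); WM=8
i=3 t=10 v=4: → [7,13); WM=10
i=4 t=10 v=5: → [7,13); WM=10
i=5 t=11 v=5: → [7,14); WM=11
i=6 t=8 v=4: → [7,14); WM=11
i=7 t=11 v=5: → [7,14); WM=11
i=8 t=12 v=3: → [7,15); WM=12
i=9 t=13 v=3: → [7,16); WM=13
i=10 t=13 v=8: → [7,16); WM=13
i=11 t=14 v=1: → [7,17); WM=14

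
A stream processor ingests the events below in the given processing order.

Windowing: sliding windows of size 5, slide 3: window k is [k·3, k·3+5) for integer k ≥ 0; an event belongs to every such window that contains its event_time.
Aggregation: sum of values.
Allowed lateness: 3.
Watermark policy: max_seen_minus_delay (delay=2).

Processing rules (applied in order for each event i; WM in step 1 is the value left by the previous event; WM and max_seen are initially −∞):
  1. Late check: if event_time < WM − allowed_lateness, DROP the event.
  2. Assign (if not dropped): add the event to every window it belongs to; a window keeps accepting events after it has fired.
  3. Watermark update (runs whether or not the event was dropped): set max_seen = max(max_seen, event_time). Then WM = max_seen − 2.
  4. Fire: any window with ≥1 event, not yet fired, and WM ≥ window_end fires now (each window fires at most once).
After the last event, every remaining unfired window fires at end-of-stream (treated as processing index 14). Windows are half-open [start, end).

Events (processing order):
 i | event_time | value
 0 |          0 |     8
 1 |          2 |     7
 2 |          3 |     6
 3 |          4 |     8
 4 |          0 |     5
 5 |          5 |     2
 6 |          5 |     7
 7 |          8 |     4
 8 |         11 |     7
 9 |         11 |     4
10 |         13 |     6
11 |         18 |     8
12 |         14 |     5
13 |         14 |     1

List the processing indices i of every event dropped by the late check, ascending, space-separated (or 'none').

i=0 t=0 v=8: → [0,5); WM=-2
i=1 t=2 v=7: → [0,5); WM=0
i=2 t=3 v=6: → [3,8),[0,5); WM=1
i=3 t=4 v=8: → [3,8),[0,5); WM=2
i=4 t=0 v=5: → [0,5); WM=2
i=5 t=5 v=2: → [3,8); WM=3
i=6 t=5 v=7: → [3,8); WM=3
i=7 t=8 v=4: → [6,11); WM=6; [0,5) fires=34
i=8 t=11 v=7: → [9,14); WM=9; [3,8) fires=23
i=9 t=11 v=4: → [9,14); WM=9
i=10 t=13 v=6: → [12,17),[9,14); WM=11; [6,11) fires=4
i=11 t=18 v=8: → [18,23),[15,20); WM=16; [9,14) fires=17
i=12 t=14 v=5: → [12,17); WM=16
i=13 t=14 v=1: → [12,17); WM=16

none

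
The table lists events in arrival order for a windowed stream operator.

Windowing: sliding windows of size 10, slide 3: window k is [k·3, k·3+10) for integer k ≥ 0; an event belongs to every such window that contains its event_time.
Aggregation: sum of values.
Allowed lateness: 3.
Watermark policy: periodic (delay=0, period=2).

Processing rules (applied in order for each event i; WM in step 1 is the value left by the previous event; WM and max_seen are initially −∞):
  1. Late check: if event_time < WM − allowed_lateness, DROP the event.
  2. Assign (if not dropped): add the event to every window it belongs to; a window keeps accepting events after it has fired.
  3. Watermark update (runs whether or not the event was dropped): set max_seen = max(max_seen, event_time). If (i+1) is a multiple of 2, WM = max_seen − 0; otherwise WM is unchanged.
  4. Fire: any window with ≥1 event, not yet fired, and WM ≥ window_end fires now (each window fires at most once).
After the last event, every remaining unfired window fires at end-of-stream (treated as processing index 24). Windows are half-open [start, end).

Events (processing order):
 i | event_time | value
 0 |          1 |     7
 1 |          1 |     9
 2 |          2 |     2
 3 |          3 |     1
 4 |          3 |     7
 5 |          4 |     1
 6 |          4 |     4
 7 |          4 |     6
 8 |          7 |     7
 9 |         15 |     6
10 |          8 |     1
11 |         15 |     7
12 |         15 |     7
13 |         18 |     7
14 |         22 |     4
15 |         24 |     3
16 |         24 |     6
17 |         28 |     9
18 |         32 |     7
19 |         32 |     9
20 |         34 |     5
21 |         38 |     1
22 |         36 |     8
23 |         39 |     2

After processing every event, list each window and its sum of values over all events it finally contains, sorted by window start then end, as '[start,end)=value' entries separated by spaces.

i=0 t=1 v=7: → [0,10); WM=−∞
i=1 t=1 v=9: → [0,10); WM=1
i=2 t=2 v=2: → [0,10); WM=1
i=3 t=3 v=1: → [3,13),[0,10); WM=3
i=4 t=3 v=7: → [3,13),[0,10); WM=3
i=5 t=4 v=1: → [3,13),[0,10); WM=4
i=6 t=4 v=4: → [3,13),[0,10); WM=4
i=7 t=4 v=6: → [3,13),[0,10); WM=4
i=8 t=7 v=7: → [6,16),[3,13),[0,10); WM=4
i=9 t=15 v=6: → [15,25),[12,22),[9,19),[6,16); WM=15; [0,10) fires=44 [3,13) fires=26
i=10 t=8 v=1: DROP (t<15-3); WM=15
i=11 t=15 v=7: → [15,25),[12,22),[9,19),[6,16); WM=15
i=12 t=15 v=7: → [15,25),[12,22),[9,19),[6,16); WM=15
i=13 t=18 v=7: → [18,28),[15,25),[12,22),[9,19); WM=18; [6,16) fires=27
i=14 t=22 v=4: → [21,31),[18,28),[15,25); WM=18
i=15 t=24 v=3: → [24,34),[21,31),[18,28),[15,25); WM=24; [9,19) fires=27 [12,22) fires=27
i=16 t=24 v=6: → [24,34),[21,31),[18,28),[15,25); WM=24
i=17 t=28 v=9: → [27,37),[24,34),[21,31); WM=28; [15,25) fires=40 [18,28) fires=20
i=18 t=32 v=7: → [30,40),[27,37),[24,34); WM=28
i=19 t=32 v=9: → [30,40),[27,37),[24,34); WM=32; [21,31) fires=22
i=20 t=34 v=5: → [33,43),[30,40),[27,37); WM=32
i=21 t=38 v=1: → [36,46),[33,43),[30,40); WM=38; [24,34) fires=34 [27,37) fires=30
i=22 t=36 v=8: → [36,46),[33,43),[30,40),[27,37); WM=38
i=23 t=39 v=2: → [39,49),[36,46),[33,43),[30,40); WM=39

[0,10)=44 [3,13)=26 [6,16)=27 [9,19)=27 [12,22)=27 [15,25)=40 [18,28)=20 [21,31)=22 [24,34)=34 [27,37)=38 [30,40)=32 [33,43)=16 [36,46)=11 [39,49)=2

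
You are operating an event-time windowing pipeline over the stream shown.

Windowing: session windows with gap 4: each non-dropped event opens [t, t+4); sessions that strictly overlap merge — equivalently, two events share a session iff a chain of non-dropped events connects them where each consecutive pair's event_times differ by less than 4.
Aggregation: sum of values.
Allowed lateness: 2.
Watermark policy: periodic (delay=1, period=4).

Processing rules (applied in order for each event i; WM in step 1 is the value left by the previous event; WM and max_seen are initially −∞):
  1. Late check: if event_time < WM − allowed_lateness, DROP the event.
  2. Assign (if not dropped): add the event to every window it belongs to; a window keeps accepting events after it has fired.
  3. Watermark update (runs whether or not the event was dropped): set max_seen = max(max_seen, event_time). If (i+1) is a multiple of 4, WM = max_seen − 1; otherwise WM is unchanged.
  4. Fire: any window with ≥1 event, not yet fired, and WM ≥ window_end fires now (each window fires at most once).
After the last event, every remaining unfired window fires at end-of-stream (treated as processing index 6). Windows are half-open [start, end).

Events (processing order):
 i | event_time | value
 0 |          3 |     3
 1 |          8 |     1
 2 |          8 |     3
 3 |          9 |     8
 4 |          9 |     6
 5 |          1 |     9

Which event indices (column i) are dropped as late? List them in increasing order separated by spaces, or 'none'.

5

i=0 t=3 v=3: → [3,7); WM=−∞
i=1 t=8 v=1: → [8,12); WM=−∞
i=2 t=8 v=3: → [8,12); WM=−∞
i=3 t=9 v=8: → [8,13); WM=8
i=4 t=9 v=6: → [8,13); WM=8
i=5 t=1 v=9: DROP (t<8-2); WM=8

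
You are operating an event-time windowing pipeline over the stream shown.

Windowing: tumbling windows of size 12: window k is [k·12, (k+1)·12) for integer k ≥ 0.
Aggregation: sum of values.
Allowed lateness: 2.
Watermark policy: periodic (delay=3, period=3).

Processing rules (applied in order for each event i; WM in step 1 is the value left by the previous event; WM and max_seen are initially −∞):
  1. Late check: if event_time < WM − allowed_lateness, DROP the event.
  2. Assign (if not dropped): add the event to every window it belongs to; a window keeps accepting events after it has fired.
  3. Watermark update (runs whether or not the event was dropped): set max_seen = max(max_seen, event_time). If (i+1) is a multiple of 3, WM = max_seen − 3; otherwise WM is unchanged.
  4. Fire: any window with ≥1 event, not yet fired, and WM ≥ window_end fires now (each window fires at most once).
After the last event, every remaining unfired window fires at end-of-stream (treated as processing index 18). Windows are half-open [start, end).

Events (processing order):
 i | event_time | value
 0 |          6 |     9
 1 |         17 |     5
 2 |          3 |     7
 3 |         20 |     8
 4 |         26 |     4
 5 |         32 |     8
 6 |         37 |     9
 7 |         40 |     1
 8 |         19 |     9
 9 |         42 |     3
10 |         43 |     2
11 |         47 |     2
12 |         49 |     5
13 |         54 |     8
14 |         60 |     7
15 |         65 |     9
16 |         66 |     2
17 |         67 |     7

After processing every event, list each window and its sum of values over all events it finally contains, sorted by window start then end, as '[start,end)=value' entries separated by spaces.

[0,12)=16 [12,24)=13 [24,36)=12 [36,48)=17 [48,60)=13 [60,72)=25

i=0 t=6 v=9: → [0,12); WM=−∞
i=1 t=17 v=5: → [12,24); WM=−∞
i=2 t=3 v=7: → [0,12); WM=14; [0,12) fires=16
i=3 t=20 v=8: → [12,24); WM=14
i=4 t=26 v=4: → [24,36); WM=14
i=5 t=32 v=8: → [24,36); WM=29; [12,24) fires=13
i=6 t=37 v=9: → [36,48); WM=29
i=7 t=40 v=1: → [36,48); WM=29
i=8 t=19 v=9: DROP (t<29-2); WM=37; [24,36) fires=12
i=9 t=42 v=3: → [36,48); WM=37
i=10 t=43 v=2: → [36,48); WM=37
i=11 t=47 v=2: → [36,48); WM=44
i=12 t=49 v=5: → [48,60); WM=44
i=13 t=54 v=8: → [48,60); WM=44
i=14 t=60 v=7: → [60,72); WM=57; [36,48) fires=17
i=15 t=65 v=9: → [60,72); WM=57
i=16 t=66 v=2: → [60,72); WM=57
i=17 t=67 v=7: → [60,72); WM=64; [48,60) fires=13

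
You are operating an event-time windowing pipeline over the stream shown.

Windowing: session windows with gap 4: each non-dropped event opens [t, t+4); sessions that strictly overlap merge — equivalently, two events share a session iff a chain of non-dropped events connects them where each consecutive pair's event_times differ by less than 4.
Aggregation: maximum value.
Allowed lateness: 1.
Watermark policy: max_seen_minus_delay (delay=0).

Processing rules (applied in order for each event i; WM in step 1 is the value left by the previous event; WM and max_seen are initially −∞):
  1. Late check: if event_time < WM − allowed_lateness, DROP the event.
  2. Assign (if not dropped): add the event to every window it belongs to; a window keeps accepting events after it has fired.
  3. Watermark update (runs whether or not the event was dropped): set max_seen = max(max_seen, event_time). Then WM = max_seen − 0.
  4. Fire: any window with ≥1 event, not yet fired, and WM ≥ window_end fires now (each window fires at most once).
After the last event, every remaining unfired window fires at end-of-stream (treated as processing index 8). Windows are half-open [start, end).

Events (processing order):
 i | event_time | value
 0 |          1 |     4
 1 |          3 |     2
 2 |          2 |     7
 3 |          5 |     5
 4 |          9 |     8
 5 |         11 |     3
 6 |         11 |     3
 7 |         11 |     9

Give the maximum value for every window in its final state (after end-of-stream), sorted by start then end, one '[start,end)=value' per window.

[1,9)=7 [9,15)=9

i=0 t=1 v=4: → [1,5); WM=1
i=1 t=3 v=2: → [1,7); WM=3
i=2 t=2 v=7: → [1,7); WM=3
i=3 t=5 v=5: → [1,9); WM=5
i=4 t=9 v=8: → [9,13); WM=9
i=5 t=11 v=3: → [9,15); WM=11
i=6 t=11 v=3: → [9,15); WM=11
i=7 t=11 v=9: → [9,15); WM=11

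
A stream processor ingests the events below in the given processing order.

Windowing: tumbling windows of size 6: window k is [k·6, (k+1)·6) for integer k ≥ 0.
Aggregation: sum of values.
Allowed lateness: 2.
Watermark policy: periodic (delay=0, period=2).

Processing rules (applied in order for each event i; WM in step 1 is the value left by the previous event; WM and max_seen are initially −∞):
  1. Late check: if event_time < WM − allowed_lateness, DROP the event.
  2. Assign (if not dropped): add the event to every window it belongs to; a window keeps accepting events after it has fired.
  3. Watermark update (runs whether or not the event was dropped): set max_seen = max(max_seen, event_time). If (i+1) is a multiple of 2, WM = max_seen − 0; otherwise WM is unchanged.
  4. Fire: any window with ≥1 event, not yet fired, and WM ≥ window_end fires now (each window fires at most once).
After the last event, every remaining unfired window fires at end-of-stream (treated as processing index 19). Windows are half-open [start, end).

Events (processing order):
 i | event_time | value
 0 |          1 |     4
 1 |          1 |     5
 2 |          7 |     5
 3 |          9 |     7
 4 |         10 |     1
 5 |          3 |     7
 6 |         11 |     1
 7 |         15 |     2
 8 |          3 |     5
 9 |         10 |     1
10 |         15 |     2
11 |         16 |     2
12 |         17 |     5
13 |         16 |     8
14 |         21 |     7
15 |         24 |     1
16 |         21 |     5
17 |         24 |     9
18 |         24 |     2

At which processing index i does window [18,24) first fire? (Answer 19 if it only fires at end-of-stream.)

i=0 t=1 v=4: → [0,6); WM=−∞
i=1 t=1 v=5: → [0,6); WM=1
i=2 t=7 v=5: → [6,12); WM=1
i=3 t=9 v=7: → [6,12); WM=9; [0,6) fires=9
i=4 t=10 v=1: → [6,12); WM=9
i=5 t=3 v=7: DROP (t<9-2); WM=10
i=6 t=11 v=1: → [6,12); WM=10
i=7 t=15 v=2: → [12,18); WM=15; [6,12) fires=14
i=8 t=3 v=5: DROP (t<15-2); WM=15
i=9 t=10 v=1: DROP (t<15-2); WM=15
i=10 t=15 v=2: → [12,18); WM=15
i=11 t=16 v=2: → [12,18); WM=16
i=12 t=17 v=5: → [12,18); WM=16
i=13 t=16 v=8: → [12,18); WM=17
i=14 t=21 v=7: → [18,24); WM=17
i=15 t=24 v=1: → [24,30); WM=24; [12,18) fires=19 [18,24) fires=7
i=16 t=21 v=5: DROP (t<24-2); WM=24
i=17 t=24 v=9: → [24,30); WM=24
i=18 t=24 v=2: → [24,30); WM=24

15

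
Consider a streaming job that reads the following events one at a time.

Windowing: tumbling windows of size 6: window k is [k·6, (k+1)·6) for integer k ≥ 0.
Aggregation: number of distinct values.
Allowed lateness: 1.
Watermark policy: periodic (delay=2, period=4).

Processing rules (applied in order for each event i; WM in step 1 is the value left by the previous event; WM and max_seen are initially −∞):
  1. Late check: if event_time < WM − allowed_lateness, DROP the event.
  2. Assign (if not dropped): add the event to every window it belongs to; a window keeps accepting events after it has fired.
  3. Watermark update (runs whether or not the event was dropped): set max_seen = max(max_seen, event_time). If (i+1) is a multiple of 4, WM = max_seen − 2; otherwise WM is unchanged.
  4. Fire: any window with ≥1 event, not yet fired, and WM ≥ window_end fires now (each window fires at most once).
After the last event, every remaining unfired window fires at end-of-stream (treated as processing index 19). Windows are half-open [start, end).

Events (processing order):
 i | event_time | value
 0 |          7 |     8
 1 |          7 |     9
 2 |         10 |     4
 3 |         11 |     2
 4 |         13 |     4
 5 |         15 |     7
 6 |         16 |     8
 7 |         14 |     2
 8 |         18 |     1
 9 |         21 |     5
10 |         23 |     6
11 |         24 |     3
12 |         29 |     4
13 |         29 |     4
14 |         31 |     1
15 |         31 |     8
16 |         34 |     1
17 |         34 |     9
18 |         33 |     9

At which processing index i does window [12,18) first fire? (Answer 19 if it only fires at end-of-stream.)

11

i=0 t=7 v=8: → [6,12); WM=−∞
i=1 t=7 v=9: → [6,12); WM=−∞
i=2 t=10 v=4: → [6,12); WM=−∞
i=3 t=11 v=2: → [6,12); WM=9
i=4 t=13 v=4: → [12,18); WM=9
i=5 t=15 v=7: → [12,18); WM=9
i=6 t=16 v=8: → [12,18); WM=9
i=7 t=14 v=2: → [12,18); WM=14; [6,12) fires=4
i=8 t=18 v=1: → [18,24); WM=14
i=9 t=21 v=5: → [18,24); WM=14
i=10 t=23 v=6: → [18,24); WM=14
i=11 t=24 v=3: → [24,30); WM=22; [12,18) fires=4
i=12 t=29 v=4: → [24,30); WM=22
i=13 t=29 v=4: → [24,30); WM=22
i=14 t=31 v=1: → [30,36); WM=22
i=15 t=31 v=8: → [30,36); WM=29; [18,24) fires=3
i=16 t=34 v=1: → [30,36); WM=29
i=17 t=34 v=9: → [30,36); WM=29
i=18 t=33 v=9: → [30,36); WM=29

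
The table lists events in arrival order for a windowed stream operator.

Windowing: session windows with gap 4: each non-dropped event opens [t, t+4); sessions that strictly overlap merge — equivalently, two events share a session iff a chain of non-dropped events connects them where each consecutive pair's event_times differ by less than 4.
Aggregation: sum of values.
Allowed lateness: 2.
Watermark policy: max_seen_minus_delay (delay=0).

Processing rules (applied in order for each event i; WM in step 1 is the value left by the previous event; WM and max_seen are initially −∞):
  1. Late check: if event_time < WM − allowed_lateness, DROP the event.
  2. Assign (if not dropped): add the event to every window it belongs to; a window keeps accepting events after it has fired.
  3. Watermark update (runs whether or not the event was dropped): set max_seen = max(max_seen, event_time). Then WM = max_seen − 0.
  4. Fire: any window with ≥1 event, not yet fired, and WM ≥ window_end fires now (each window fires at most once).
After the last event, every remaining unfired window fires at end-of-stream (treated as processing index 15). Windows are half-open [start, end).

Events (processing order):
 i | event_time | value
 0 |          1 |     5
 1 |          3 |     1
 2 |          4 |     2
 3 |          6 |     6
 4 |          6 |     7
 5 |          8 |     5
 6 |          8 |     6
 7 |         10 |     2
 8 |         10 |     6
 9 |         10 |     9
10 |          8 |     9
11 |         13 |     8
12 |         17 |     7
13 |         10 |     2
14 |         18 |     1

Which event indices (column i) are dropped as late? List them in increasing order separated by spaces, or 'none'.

13

i=0 t=1 v=5: → [1,5); WM=1
i=1 t=3 v=1: → [1,7); WM=3
i=2 t=4 v=2: → [1,8); WM=4
i=3 t=6 v=6: → [1,10); WM=6
i=4 t=6 v=7: → [1,10); WM=6
i=5 t=8 v=5: → [1,12); WM=8
i=6 t=8 v=6: → [1,12); WM=8
i=7 t=10 v=2: → [1,14); WM=10
i=8 t=10 v=6: → [1,14); WM=10
i=9 t=10 v=9: → [1,14); WM=10
i=10 t=8 v=9: → [1,14); WM=10
i=11 t=13 v=8: → [1,17); WM=13
i=12 t=17 v=7: → [17,21); WM=17
i=13 t=10 v=2: DROP (t<17-2); WM=17
i=14 t=18 v=1: → [17,22); WM=18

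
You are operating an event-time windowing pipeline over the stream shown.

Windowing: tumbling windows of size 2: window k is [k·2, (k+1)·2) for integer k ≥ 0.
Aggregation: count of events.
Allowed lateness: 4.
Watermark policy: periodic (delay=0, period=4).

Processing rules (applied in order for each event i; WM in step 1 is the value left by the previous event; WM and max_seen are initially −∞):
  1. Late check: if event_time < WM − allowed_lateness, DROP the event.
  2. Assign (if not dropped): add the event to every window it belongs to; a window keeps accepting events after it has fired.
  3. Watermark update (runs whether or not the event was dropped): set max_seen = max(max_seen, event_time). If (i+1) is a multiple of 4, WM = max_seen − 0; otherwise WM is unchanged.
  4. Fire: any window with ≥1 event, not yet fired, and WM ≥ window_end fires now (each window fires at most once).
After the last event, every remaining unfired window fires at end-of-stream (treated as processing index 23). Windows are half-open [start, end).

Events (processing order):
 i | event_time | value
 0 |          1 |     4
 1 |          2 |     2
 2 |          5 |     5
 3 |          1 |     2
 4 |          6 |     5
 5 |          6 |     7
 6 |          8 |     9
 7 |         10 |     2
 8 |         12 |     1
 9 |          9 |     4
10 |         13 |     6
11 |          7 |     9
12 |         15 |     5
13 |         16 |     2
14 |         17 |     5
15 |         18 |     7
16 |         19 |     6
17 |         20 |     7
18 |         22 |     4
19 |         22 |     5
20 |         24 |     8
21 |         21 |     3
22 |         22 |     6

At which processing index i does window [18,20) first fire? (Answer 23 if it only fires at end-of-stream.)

i=0 t=1 v=4: → [0,2); WM=−∞
i=1 t=2 v=2: → [2,4); WM=−∞
i=2 t=5 v=5: → [4,6); WM=−∞
i=3 t=1 v=2: → [0,2); WM=5; [0,2) fires=2 [2,4) fires=1
i=4 t=6 v=5: → [6,8); WM=5
i=5 t=6 v=7: → [6,8); WM=5
i=6 t=8 v=9: → [8,10); WM=5
i=7 t=10 v=2: → [10,12); WM=10; [4,6) fires=1 [6,8) fires=2 [8,10) fires=1
i=8 t=12 v=1: → [12,14); WM=10
i=9 t=9 v=4: → [8,10); WM=10
i=10 t=13 v=6: → [12,14); WM=10
i=11 t=7 v=9: → [6,8); WM=13; [10,12) fires=1
i=12 t=15 v=5: → [14,16); WM=13
i=13 t=16 v=2: → [16,18); WM=13
i=14 t=17 v=5: → [16,18); WM=13
i=15 t=18 v=7: → [18,20); WM=18; [12,14) fires=2 [14,16) fires=1 [16,18) fires=2
i=16 t=19 v=6: → [18,20); WM=18
i=17 t=20 v=7: → [20,22); WM=18
i=18 t=22 v=4: → [22,24); WM=18
i=19 t=22 v=5: → [22,24); WM=22; [18,20) fires=2 [20,22) fires=1
i=20 t=24 v=8: → [24,26); WM=22
i=21 t=21 v=3: → [20,22); WM=22
i=22 t=22 v=6: → [22,24); WM=22

19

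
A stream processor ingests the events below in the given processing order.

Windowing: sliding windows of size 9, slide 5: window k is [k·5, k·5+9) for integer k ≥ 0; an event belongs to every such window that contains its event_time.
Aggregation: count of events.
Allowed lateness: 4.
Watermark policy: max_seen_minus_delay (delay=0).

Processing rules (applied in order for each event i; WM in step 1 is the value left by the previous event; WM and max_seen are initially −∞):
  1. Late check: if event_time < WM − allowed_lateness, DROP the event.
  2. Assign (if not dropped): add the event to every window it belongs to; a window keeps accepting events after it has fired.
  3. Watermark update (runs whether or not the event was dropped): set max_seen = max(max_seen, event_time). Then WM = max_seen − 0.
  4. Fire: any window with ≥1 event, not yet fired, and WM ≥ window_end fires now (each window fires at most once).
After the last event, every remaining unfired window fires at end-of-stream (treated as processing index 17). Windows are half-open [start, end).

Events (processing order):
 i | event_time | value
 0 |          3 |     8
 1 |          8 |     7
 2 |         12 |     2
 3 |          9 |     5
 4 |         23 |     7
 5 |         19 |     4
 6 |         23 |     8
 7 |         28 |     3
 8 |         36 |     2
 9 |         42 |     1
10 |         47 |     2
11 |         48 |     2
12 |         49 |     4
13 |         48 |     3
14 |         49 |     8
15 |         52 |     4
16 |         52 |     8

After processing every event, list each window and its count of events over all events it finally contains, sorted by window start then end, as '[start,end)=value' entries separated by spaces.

[0,9)=2 [5,14)=3 [10,19)=1 [15,24)=3 [20,29)=3 [25,34)=1 [30,39)=1 [35,44)=2 [40,49)=4 [45,54)=7 [50,59)=2

i=0 t=3 v=8: → [0,9); WM=3
i=1 t=8 v=7: → [5,14),[0,9); WM=8
i=2 t=12 v=2: → [10,19),[5,14); WM=12; [0,9) fires=2
i=3 t=9 v=5: → [5,14); WM=12
i=4 t=23 v=7: → [20,29),[15,24); WM=23; [5,14) fires=3 [10,19) fires=1
i=5 t=19 v=4: → [15,24); WM=23
i=6 t=23 v=8: → [20,29),[15,24); WM=23
i=7 t=28 v=3: → [25,34),[20,29); WM=28; [15,24) fires=3
i=8 t=36 v=2: → [35,44),[30,39); WM=36; [20,29) fires=3 [25,34) fires=1
i=9 t=42 v=1: → [40,49),[35,44); WM=42; [30,39) fires=1
i=10 t=47 v=2: → [45,54),[40,49); WM=47; [35,44) fires=2
i=11 t=48 v=2: → [45,54),[40,49); WM=48
i=12 t=49 v=4: → [45,54); WM=49; [40,49) fires=3
i=13 t=48 v=3: → [45,54),[40,49); WM=49
i=14 t=49 v=8: → [45,54); WM=49
i=15 t=52 v=4: → [50,59),[45,54); WM=52
i=16 t=52 v=8: → [50,59),[45,54); WM=52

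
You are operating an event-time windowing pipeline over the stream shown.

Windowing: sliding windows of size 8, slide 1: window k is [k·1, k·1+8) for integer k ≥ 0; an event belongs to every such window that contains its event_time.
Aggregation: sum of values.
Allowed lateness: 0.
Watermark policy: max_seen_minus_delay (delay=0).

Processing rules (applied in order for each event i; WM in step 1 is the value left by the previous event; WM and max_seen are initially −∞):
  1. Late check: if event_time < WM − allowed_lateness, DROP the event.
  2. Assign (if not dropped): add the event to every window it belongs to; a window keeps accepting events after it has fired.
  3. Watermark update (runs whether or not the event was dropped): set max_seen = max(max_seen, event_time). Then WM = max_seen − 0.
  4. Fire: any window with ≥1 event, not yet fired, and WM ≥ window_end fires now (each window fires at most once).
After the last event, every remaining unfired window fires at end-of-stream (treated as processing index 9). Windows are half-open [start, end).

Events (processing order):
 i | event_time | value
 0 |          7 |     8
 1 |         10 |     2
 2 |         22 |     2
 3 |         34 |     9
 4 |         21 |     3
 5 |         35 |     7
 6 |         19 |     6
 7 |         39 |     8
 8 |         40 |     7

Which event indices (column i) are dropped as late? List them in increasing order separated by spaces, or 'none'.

4 6

i=0 t=7 v=8: → [7,15),[6,14),[5,13),[4,12),[3,11),[2,10),[1,9),[0,8); WM=7
i=1 t=10 v=2: → [10,18),[9,17),[8,16),[7,15),[6,14),[5,13),[4,12),[3,11); WM=10; [0,8) fires=8 [1,9) fires=8 [2,10) fires=8
i=2 t=22 v=2: → [22,30),[21,29),[20,28),[19,27),[18,26),[17,25),[16,24),[15,23); WM=22; [3,11) fires=10 [4,12) fires=10 [5,13) fires=10 [6,14) fires=10 [7,15) fires=10 [8,16) fires=2 [9,17) fires=2 [10,18) fires=2
i=3 t=34 v=9: → [34,42),[33,41),[32,40),[31,39),[30,38),[29,37),[28,36),[27,35); WM=34; [15,23) fires=2 [16,24) fires=2 [17,25) fires=2 [18,26) fires=2 [19,27) fires=2 [20,28) fires=2 [21,29) fires=2 [22,30) fires=2
i=4 t=21 v=3: DROP (t<34-0); WM=34
i=5 t=35 v=7: → [35,43),[34,42),[33,41),[32,40),[31,39),[30,38),[29,37),[28,36); WM=35; [27,35) fires=9
i=6 t=19 v=6: DROP (t<35-0); WM=35
i=7 t=39 v=8: → [39,47),[38,46),[37,45),[36,44),[35,43),[34,42),[33,41),[32,40); WM=39; [28,36) fires=16 [29,37) fires=16 [30,38) fires=16 [31,39) fires=16
i=8 t=40 v=7: → [40,48),[39,47),[38,46),[37,45),[36,44),[35,43),[34,42),[33,41); WM=40; [32,40) fires=24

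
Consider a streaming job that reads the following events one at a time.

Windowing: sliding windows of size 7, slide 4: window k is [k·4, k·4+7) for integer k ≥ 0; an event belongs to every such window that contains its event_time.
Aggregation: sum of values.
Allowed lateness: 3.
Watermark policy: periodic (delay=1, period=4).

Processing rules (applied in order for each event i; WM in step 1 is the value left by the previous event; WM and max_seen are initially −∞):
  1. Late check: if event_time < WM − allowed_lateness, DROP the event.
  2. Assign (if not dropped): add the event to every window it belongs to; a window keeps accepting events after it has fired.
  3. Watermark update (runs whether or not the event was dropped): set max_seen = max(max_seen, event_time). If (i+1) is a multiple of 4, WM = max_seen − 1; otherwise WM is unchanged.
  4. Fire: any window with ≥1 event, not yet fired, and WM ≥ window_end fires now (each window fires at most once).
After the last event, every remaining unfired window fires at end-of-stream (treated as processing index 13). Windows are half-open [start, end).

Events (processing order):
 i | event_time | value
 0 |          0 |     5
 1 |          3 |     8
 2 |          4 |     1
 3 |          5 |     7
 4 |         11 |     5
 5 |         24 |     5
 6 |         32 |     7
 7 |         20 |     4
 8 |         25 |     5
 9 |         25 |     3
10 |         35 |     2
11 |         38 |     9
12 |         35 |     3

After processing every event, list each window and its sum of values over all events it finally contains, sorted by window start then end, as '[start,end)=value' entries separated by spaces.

i=0 t=0 v=5: → [0,7); WM=−∞
i=1 t=3 v=8: → [0,7); WM=−∞
i=2 t=4 v=1: → [4,11),[0,7); WM=−∞
i=3 t=5 v=7: → [4,11),[0,7); WM=4
i=4 t=11 v=5: → [8,15); WM=4
i=5 t=24 v=5: → [24,31),[20,27); WM=4
i=6 t=32 v=7: → [32,39),[28,35); WM=4
i=7 t=20 v=4: → [20,27),[16,23); WM=31; [0,7) fires=21 [4,11) fires=8 [8,15) fires=5 [16,23) fires=4 [20,27) fires=9 [24,31) fires=5
i=8 t=25 v=5: DROP (t<31-3); WM=31
i=9 t=25 v=3: DROP (t<31-3); WM=31
i=10 t=35 v=2: → [32,39); WM=31
i=11 t=38 v=9: → [36,43),[32,39); WM=37; [28,35) fires=7
i=12 t=35 v=3: → [32,39); WM=37

[0,7)=21 [4,11)=8 [8,15)=5 [16,23)=4 [20,27)=9 [24,31)=5 [28,35)=7 [32,39)=21 [36,43)=9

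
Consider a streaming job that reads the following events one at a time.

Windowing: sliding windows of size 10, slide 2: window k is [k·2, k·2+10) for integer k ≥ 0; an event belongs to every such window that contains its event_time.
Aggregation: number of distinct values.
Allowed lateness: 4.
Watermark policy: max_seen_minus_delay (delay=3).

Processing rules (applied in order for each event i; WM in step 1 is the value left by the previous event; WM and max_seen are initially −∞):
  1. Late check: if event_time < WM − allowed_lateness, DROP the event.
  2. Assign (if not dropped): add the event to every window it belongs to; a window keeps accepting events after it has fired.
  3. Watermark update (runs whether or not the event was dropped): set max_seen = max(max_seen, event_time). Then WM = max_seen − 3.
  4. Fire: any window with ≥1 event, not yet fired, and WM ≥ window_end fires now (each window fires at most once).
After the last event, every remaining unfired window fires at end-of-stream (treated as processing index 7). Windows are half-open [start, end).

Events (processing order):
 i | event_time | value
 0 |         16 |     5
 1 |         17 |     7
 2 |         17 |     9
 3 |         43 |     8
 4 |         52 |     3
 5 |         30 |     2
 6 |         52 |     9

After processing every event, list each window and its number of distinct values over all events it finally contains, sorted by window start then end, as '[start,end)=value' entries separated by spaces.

i=0 t=16 v=5: → [16,26),[14,24),[12,22),[10,20),[8,18); WM=13
i=1 t=17 v=7: → [16,26),[14,24),[12,22),[10,20),[8,18); WM=14
i=2 t=17 v=9: → [16,26),[14,24),[12,22),[10,20),[8,18); WM=14
i=3 t=43 v=8: → [42,52),[40,50),[38,48),[36,46),[34,44); WM=40; [8,18) fires=3 [10,20) fires=3 [12,22) fires=3 [14,24) fires=3 [16,26) fires=3
i=4 t=52 v=3: → [52,62),[50,60),[48,58),[46,56),[44,54); WM=49; [34,44) fires=1 [36,46) fires=1 [38,48) fires=1
i=5 t=30 v=2: DROP (t<49-4); WM=49
i=6 t=52 v=9: → [52,62),[50,60),[48,58),[46,56),[44,54); WM=49

[8,18)=3 [10,20)=3 [12,22)=3 [14,24)=3 [16,26)=3 [34,44)=1 [36,46)=1 [38,48)=1 [40,50)=1 [42,52)=1 [44,54)=2 [46,56)=2 [48,58)=2 [50,60)=2 [52,62)=2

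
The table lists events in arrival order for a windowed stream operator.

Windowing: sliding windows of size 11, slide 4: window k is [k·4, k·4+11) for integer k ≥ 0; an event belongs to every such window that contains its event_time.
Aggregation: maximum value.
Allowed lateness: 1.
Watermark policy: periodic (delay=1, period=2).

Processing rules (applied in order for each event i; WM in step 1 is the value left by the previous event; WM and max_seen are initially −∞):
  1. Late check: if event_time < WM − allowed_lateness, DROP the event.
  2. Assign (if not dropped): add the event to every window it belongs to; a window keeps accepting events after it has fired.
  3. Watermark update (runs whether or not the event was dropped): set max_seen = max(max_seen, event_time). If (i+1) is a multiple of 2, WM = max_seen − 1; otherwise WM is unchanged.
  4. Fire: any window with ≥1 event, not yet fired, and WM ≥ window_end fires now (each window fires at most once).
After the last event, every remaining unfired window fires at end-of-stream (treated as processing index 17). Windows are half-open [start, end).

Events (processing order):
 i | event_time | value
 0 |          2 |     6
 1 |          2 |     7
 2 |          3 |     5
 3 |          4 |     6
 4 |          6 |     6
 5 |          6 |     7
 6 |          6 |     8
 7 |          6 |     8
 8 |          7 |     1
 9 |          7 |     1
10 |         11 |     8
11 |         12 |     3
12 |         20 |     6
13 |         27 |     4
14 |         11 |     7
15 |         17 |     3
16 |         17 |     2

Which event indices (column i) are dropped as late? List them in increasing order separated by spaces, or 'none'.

14 15 16

i=0 t=2 v=6: → [0,11); WM=−∞
i=1 t=2 v=7: → [0,11); WM=1
i=2 t=3 v=5: → [0,11); WM=1
i=3 t=4 v=6: → [4,15),[0,11); WM=3
i=4 t=6 v=6: → [4,15),[0,11); WM=3
i=5 t=6 v=7: → [4,15),[0,11); WM=5
i=6 t=6 v=8: → [4,15),[0,11); WM=5
i=7 t=6 v=8: → [4,15),[0,11); WM=5
i=8 t=7 v=1: → [4,15),[0,11); WM=5
i=9 t=7 v=1: → [4,15),[0,11); WM=6
i=10 t=11 v=8: → [8,19),[4,15); WM=6
i=11 t=12 v=3: → [12,23),[8,19),[4,15); WM=11; [0,11) fires=8
i=12 t=20 v=6: → [20,31),[16,27),[12,23); WM=11
i=13 t=27 v=4: → [24,35),[20,31); WM=26; [4,15) fires=8 [8,19) fires=8 [12,23) fires=6
i=14 t=11 v=7: DROP (t<26-1); WM=26
i=15 t=17 v=3: DROP (t<26-1); WM=26
i=16 t=17 v=2: DROP (t<26-1); WM=26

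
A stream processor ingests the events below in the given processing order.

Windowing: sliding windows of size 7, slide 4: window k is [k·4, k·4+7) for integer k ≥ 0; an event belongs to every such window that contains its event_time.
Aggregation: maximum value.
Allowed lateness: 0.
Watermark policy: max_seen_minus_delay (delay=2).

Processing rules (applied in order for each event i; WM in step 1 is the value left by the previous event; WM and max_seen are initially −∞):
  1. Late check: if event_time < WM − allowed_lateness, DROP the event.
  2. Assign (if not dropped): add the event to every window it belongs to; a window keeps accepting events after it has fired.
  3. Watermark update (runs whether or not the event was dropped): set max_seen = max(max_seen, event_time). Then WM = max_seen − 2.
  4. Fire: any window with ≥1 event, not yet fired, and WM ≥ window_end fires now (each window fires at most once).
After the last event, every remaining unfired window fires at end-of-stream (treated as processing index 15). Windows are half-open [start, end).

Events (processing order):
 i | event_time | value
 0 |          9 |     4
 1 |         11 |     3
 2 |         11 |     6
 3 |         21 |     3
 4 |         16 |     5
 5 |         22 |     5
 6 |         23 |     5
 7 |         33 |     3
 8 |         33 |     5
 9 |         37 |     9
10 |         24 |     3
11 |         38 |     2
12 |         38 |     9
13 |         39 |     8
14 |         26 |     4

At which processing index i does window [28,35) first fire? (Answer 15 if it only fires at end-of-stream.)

9

i=0 t=9 v=4: → [8,15),[4,11); WM=7
i=1 t=11 v=3: → [8,15); WM=9
i=2 t=11 v=6: → [8,15); WM=9
i=3 t=21 v=3: → [20,27),[16,23); WM=19; [4,11) fires=4 [8,15) fires=6
i=4 t=16 v=5: DROP (t<19-0); WM=19
i=5 t=22 v=5: → [20,27),[16,23); WM=20
i=6 t=23 v=5: → [20,27); WM=21
i=7 t=33 v=3: → [32,39),[28,35); WM=31; [16,23) fires=5 [20,27) fires=5
i=8 t=33 v=5: → [32,39),[28,35); WM=31
i=9 t=37 v=9: → [36,43),[32,39); WM=35; [28,35) fires=5
i=10 t=24 v=3: DROP (t<35-0); WM=35
i=11 t=38 v=2: → [36,43),[32,39); WM=36
i=12 t=38 v=9: → [36,43),[32,39); WM=36
i=13 t=39 v=8: → [36,43); WM=37
i=14 t=26 v=4: DROP (t<37-0); WM=37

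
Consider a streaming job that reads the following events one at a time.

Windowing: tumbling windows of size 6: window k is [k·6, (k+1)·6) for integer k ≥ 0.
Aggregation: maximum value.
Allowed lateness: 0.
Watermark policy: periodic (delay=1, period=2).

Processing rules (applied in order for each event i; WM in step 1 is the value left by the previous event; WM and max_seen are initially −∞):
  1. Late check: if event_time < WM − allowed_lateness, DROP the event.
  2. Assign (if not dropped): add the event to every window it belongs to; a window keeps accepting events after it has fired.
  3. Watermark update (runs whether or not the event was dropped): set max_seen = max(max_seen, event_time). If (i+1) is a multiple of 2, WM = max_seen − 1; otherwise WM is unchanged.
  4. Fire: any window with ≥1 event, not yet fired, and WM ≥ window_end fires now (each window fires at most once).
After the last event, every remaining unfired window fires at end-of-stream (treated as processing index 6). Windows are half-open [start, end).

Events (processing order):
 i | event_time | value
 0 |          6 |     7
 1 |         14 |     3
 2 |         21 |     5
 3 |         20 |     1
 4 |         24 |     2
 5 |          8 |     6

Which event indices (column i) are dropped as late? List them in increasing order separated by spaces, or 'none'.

i=0 t=6 v=7: → [6,12); WM=−∞
i=1 t=14 v=3: → [12,18); WM=13; [6,12) fires=7
i=2 t=21 v=5: → [18,24); WM=13
i=3 t=20 v=1: → [18,24); WM=20; [12,18) fires=3
i=4 t=24 v=2: → [24,30); WM=20
i=5 t=8 v=6: DROP (t<20-0); WM=23

5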